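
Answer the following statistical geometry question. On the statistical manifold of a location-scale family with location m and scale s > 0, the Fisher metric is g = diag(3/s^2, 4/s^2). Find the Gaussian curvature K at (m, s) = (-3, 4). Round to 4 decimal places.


The metric has the form g = (A dm^2 + B ds^2)/s^2 with A = 3, B = 4.
Substitute u = sqrt(A/B)*m: g = B*(du^2 + ds^2)/s^2, i.e. B times the
Poincare upper half-plane metric, which has constant Gaussian curvature -1.
Scaling a 2D metric by a constant c divides the Gaussian curvature by c,
so K = -1/B = -1/(4) = -0.2500 everywhere (the point (m, s) = (-3, 4) is irrelevant:
the curvature is constant).
The requested Gaussian curvature is K = -0.2500.

-0.2500


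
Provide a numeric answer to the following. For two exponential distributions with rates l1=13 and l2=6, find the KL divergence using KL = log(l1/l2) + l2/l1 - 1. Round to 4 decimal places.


KL divergence for exponential family:
KL = log(l1/l2) + l2/l1 - 1.
log(13/6) = 0.77319.
6/13 = 0.461538.
KL = 0.77319 + 0.461538 - 1 = 0.2347

0.2347


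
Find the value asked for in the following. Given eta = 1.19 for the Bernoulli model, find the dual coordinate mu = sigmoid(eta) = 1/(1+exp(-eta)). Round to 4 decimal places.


Dual coordinate (expectation parameter) for Bernoulli:
mu = 1/(1+exp(-eta)).
eta = 1.19.
exp(-eta) = exp(-1.19) = 0.304221.
mu = 1/(1+0.304221) = 0.7667

0.7667


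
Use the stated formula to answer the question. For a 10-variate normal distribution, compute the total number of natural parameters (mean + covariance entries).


Exponential family dimension calculation:
For 10-dim MVN: mean has 10 params, covariance has 10*11/2 = 55 unique entries.
Total dim = 10 + 55 = 65.

65


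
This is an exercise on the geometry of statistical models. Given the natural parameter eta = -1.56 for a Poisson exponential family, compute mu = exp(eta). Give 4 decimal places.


Expectation parameter for Poisson exponential family:
mu = exp(eta).
eta = -1.56.
mu = exp(-1.56) = 0.2101

0.2101


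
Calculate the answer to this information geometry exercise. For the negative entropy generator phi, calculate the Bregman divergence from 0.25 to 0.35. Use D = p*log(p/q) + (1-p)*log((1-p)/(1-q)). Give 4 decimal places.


Bregman divergence with negative entropy generator:
D = p*log(p/q) + (1-p)*log((1-p)/(1-q)).
p = 0.25, q = 0.35.
p*log(p/q) = 0.25*log(0.25/0.35) = -0.084118.
(1-p)*log((1-p)/(1-q)) = 0.75*log(0.75/0.65) = 0.107326.
D = -0.084118 + 0.107326 = 0.0232

0.0232


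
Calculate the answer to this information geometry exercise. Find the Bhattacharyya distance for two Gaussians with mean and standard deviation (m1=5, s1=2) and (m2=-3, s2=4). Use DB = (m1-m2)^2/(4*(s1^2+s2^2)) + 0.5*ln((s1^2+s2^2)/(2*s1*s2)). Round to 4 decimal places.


Bhattacharyya distance between two Gaussians:
DB = (m1-m2)^2/(4*(s1^2+s2^2)) + (1/2)*ln((s1^2+s2^2)/(2*s1*s2)).
(m1-m2)^2 = (8)^2 = 64.
s1^2+s2^2 = 4 + 16 = 20.
term1 = 64/80 = 0.8.
term2 = 0.5*ln(20/16.0) = 0.111572.
DB = 0.8 + 0.111572 = 0.9116

0.9116


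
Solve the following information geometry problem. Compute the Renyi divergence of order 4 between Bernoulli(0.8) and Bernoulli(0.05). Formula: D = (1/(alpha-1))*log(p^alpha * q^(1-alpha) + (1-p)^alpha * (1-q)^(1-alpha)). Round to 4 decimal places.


Renyi divergence of order alpha between Bernoulli distributions:
D = (1/(alpha-1))*log(p^alpha * q^(1-alpha) + (1-p)^alpha * (1-q)^(1-alpha)).
alpha = 4, p = 0.8, q = 0.05.
p^alpha * q^(1-alpha) = 0.8^4 * 0.05^-3 = 3276.8.
(1-p)^alpha * (1-q)^(1-alpha) = 0.2^4 * 0.95^-3 = 0.001866.
sum = 3276.8 + 0.001866 = 3276.801866.
D = (1/3)*log(3276.801866) = 2.6982

2.6982


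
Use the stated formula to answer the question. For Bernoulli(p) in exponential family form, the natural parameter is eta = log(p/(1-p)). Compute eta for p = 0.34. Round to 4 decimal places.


Natural parameter for Bernoulli: eta = log(p/(1-p)).
p = 0.34, 1-p = 0.66.
p/(1-p) = 0.515152.
eta = log(0.515152) = -0.6633

-0.6633


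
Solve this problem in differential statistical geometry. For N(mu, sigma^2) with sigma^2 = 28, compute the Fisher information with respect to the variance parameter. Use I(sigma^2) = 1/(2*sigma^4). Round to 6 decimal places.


Fisher information for variance: I(sigma^2) = 1/(2*sigma^4).
sigma^2 = 28, so sigma^4 = 784.
I = 1/(2*784) = 1/1568 = 0.000638

0.000638


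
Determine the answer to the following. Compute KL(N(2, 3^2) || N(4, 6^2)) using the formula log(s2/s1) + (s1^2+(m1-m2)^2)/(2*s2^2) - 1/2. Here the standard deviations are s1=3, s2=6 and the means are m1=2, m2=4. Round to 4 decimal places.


KL divergence between normal distributions:
KL = log(s2/s1) + (s1^2 + (m1-m2)^2)/(2*s2^2) - 1/2.
log(6/3) = 0.693147.
(3^2 + (2-4)^2)/(2*6^2) = (9 + 4)/72 = 0.180556.
KL = 0.693147 + 0.180556 - 0.5 = 0.3737

0.3737


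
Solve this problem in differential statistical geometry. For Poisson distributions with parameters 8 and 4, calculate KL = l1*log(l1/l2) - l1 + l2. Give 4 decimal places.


KL divergence for Poisson:
KL = l1*log(l1/l2) - l1 + l2.
l1 = 8, l2 = 4.
log(8/4) = 0.693147.
l1*log(l1/l2) = 8 * 0.693147 = 5.545177.
KL = 5.545177 - 8 + 4 = 1.5452

1.5452


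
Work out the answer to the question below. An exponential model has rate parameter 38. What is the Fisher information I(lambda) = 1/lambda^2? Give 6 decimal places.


Fisher information for exponential: I(lambda) = 1/lambda^2.
lambda = 38, lambda^2 = 1444.
I = 1/1444 = 0.000693

0.000693


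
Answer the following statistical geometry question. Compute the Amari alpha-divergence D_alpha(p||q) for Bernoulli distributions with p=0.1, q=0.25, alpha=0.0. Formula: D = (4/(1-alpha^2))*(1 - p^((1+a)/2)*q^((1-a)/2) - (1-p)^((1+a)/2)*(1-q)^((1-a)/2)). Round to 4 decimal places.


Amari alpha-divergence:
D = (4/(1-alpha^2))*(1 - p^((1+a)/2)*q^((1-a)/2) - (1-p)^((1+a)/2)*(1-q)^((1-a)/2)).
alpha = 0.0, p = 0.1, q = 0.25.
e1 = (1+alpha)/2 = 0.5, e2 = (1-alpha)/2 = 0.5.
t1 = p^e1 * q^e2 = 0.1^0.5 * 0.25^0.5 = 0.158114.
t2 = (1-p)^e1 * (1-q)^e2 = 0.9^0.5 * 0.75^0.5 = 0.821584.
4/(1-alpha^2) = 4.0.
D = 4.0*(1 - 0.158114 - 0.821584) = 0.0812

0.0812


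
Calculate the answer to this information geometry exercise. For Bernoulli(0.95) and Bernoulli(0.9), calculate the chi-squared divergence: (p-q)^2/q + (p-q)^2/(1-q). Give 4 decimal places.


Chi-squared divergence between Bernoulli distributions:
chi^2 = (p-q)^2/q + (p-q)^2/(1-q).
p = 0.95, q = 0.9, p-q = 0.05.
(p-q)^2 = 0.0025.
term1 = 0.0025/0.9 = 0.002778.
term2 = 0.0025/0.1 = 0.025.
chi^2 = 0.002778 + 0.025 = 0.0278

0.0278


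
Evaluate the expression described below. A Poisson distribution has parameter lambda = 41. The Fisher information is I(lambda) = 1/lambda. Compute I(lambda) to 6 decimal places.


Fisher information for Poisson: I(lambda) = 1/lambda.
lambda = 41.
I(lambda) = 1/41 = 0.024390

0.024390


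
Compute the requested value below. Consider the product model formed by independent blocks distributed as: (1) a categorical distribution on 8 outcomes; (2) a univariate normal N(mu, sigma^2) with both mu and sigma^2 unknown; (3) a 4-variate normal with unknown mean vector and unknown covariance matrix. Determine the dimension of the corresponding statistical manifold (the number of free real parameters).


The dimension of a statistical manifold equals the number of free
(independent) real parameters of the model. For a product of independent
blocks the parameter counts add.
- categorical on 8 outcomes (probabilities sum to 1): 8-1 = 7.
- normal (mu, sigma^2): 2.
- 4-variate normal: 4 (mean) + 4*5/2 = 10 (symmetric covariance) = 14.
Total = 7 + 2 + 14 = 23.
Dimension = 23

23


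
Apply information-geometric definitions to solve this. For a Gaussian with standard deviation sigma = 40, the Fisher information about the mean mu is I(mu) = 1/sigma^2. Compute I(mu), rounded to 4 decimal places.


The Fisher information for the mean of a normal distribution is I(mu) = 1/sigma^2.
sigma = 40, so sigma^2 = 1600.
I(mu) = 1/1600 = 0.0006

0.0006


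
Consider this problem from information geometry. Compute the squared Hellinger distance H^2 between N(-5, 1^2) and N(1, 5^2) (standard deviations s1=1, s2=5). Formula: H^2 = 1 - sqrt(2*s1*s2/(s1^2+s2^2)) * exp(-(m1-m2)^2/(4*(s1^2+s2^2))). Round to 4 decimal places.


Squared Hellinger distance for Gaussians:
H^2 = 1 - sqrt(2*s1*s2/(s1^2+s2^2)) * exp(-(m1-m2)^2/(4*(s1^2+s2^2))).
s1^2 = 1, s2^2 = 25, s1^2+s2^2 = 26.
sqrt(2*1*5/(26)) = 0.620174.
(m1-m2)^2 = (-6)^2 = 36.
exp(-36/(4*26)) = exp(-0.346154) = 0.707404.
H^2 = 1 - 0.620174*0.707404 = 0.5613

0.5613


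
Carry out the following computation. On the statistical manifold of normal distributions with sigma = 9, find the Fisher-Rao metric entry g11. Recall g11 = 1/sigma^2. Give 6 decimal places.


For the 2-parameter normal family, the Fisher metric has:
  g11 = 1/sigma^2, g22 = 2/sigma^2.
sigma = 9, sigma^2 = 81.
g11 = 0.012346

0.012346


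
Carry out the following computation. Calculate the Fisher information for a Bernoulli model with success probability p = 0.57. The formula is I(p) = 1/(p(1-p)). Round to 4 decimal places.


For Bernoulli(p), Fisher information is I(p) = 1/(p*(1-p)).
p = 0.57, 1-p = 0.43.
p*(1-p) = 0.2451.
I(p) = 1/0.2451 = 4.0800

4.0800


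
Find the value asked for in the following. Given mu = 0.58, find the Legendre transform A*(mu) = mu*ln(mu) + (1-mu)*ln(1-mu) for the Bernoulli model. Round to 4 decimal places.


Legendre transform for Bernoulli:
A*(mu) = mu*log(mu) + (1-mu)*log(1-mu).
mu = 0.58, 1-mu = 0.42.
mu*log(mu) = 0.58*log(0.58) = -0.315942.
(1-mu)*log(1-mu) = 0.42*log(0.42) = -0.36435.
A* = -0.315942 + -0.36435 = -0.6803

-0.6803


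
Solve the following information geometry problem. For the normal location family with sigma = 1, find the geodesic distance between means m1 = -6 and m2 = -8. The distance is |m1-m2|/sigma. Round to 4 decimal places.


On the fixed-variance normal subfamily, geodesic distance = |m1-m2|/sigma.
|-6 - -8| = 2.
sigma = 1.
d = 2/1 = 2.0000

2.0000


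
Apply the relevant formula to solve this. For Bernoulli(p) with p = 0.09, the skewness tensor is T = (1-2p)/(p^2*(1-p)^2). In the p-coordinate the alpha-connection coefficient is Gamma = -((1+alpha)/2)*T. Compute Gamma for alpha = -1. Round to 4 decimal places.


Skewness (Amari-Chentsov) tensor: T = (1-2p)/(p^2*(1-p)^2).
p = 0.09, 1-2p = 0.82, p^2 = 0.0081, (1-p)^2 = 0.8281.
T = 0.82/(0.0081 * 0.8281) = 122.249206.
In the p-coordinate, Gamma^(alpha) = Gamma^(0) - (alpha/2)*T with Gamma^(0) = (1/2)*g'(p) = -T/2,
so Gamma^(alpha) = -((1+alpha)/2)*T.
alpha = -1, -(1+alpha)/2 = 0.0.
Gamma = 0.0 * 122.249206 = 0.0000

0.0000


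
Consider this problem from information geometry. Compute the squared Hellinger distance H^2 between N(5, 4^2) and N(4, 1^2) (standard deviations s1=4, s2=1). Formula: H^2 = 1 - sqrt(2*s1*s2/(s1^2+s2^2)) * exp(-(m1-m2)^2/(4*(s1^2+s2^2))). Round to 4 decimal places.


Squared Hellinger distance for Gaussians:
H^2 = 1 - sqrt(2*s1*s2/(s1^2+s2^2)) * exp(-(m1-m2)^2/(4*(s1^2+s2^2))).
s1^2 = 16, s2^2 = 1, s1^2+s2^2 = 17.
sqrt(2*4*1/(17)) = 0.685994.
(m1-m2)^2 = (1)^2 = 1.
exp(-1/(4*17)) = exp(-0.014706) = 0.985402.
H^2 = 1 - 0.685994*0.985402 = 0.3240

0.3240


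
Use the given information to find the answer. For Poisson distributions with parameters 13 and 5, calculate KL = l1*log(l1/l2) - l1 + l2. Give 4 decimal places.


KL divergence for Poisson:
KL = l1*log(l1/l2) - l1 + l2.
l1 = 13, l2 = 5.
log(13/5) = 0.955511.
l1*log(l1/l2) = 13 * 0.955511 = 12.421649.
KL = 12.421649 - 13 + 5 = 4.4216

4.4216


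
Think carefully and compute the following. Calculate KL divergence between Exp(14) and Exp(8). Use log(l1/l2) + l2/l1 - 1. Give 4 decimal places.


KL divergence for exponential family:
KL = log(l1/l2) + l2/l1 - 1.
log(14/8) = 0.559616.
8/14 = 0.571429.
KL = 0.559616 + 0.571429 - 1 = 0.1310

0.1310


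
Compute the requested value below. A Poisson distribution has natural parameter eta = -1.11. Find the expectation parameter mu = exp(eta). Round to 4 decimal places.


Expectation parameter for Poisson exponential family:
mu = exp(eta).
eta = -1.11.
mu = exp(-1.11) = 0.3296

0.3296


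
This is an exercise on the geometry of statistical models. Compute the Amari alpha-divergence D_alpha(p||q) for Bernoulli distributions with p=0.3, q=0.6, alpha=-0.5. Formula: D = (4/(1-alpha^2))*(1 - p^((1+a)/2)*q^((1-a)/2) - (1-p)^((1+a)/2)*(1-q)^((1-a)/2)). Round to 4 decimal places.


Amari alpha-divergence:
D = (4/(1-alpha^2))*(1 - p^((1+a)/2)*q^((1-a)/2) - (1-p)^((1+a)/2)*(1-q)^((1-a)/2)).
alpha = -0.5, p = 0.3, q = 0.6.
e1 = (1+alpha)/2 = 0.25, e2 = (1-alpha)/2 = 0.75.
t1 = p^e1 * q^e2 = 0.3^0.25 * 0.6^0.75 = 0.504538.
t2 = (1-p)^e1 * (1-q)^e2 = 0.7^0.25 * 0.4^0.75 = 0.460065.
4/(1-alpha^2) = 5.333333.
D = 5.333333*(1 - 0.504538 - 0.460065) = 0.1888

0.1888


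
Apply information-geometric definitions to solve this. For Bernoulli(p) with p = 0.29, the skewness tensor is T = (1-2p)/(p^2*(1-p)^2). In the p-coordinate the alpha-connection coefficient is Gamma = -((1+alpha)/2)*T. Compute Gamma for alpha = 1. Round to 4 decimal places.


Skewness (Amari-Chentsov) tensor: T = (1-2p)/(p^2*(1-p)^2).
p = 0.29, 1-2p = 0.42, p^2 = 0.0841, (1-p)^2 = 0.5041.
T = 0.42/(0.0841 * 0.5041) = 9.906873.
In the p-coordinate, Gamma^(alpha) = Gamma^(0) - (alpha/2)*T with Gamma^(0) = (1/2)*g'(p) = -T/2,
so Gamma^(alpha) = -((1+alpha)/2)*T.
alpha = 1, -(1+alpha)/2 = -1.0.
Gamma = -1.0 * 9.906873 = -9.9069

-9.9069


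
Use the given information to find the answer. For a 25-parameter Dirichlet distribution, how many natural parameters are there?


Exponential family dimension calculation:
Dirichlet with 25 components has 25 natural parameters.

25


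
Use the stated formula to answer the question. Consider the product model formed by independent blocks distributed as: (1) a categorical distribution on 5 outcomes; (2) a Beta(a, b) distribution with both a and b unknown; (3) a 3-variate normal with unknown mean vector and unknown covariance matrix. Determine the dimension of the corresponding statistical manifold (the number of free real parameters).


The dimension of a statistical manifold equals the number of free
(independent) real parameters of the model. For a product of independent
blocks the parameter counts add.
- categorical on 5 outcomes (probabilities sum to 1): 5-1 = 4.
- Beta (a, b): 2.
- 3-variate normal: 3 (mean) + 3*4/2 = 6 (symmetric covariance) = 9.
Total = 4 + 2 + 9 = 15.
Dimension = 15

15


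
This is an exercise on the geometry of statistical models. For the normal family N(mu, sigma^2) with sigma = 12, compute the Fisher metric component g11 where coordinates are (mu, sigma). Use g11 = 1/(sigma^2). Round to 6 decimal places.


For the 2-parameter normal family, the Fisher metric has:
  g11 = 1/sigma^2, g22 = 2/sigma^2.
sigma = 12, sigma^2 = 144.
g11 = 0.006944

0.006944


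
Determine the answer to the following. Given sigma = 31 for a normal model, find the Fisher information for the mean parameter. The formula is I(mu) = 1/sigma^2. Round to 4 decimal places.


The Fisher information for the mean of a normal distribution is I(mu) = 1/sigma^2.
sigma = 31, so sigma^2 = 961.
I(mu) = 1/961 = 0.0010

0.0010


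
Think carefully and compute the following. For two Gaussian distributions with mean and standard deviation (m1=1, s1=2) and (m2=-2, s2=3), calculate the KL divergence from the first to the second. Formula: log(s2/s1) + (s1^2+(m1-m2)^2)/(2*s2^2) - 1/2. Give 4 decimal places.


KL divergence between normal distributions:
KL = log(s2/s1) + (s1^2 + (m1-m2)^2)/(2*s2^2) - 1/2.
log(3/2) = 0.405465.
(2^2 + (1--2)^2)/(2*3^2) = (4 + 9)/18 = 0.722222.
KL = 0.405465 + 0.722222 - 0.5 = 0.6277

0.6277


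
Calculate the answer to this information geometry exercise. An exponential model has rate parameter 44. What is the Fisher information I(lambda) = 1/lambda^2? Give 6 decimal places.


Fisher information for exponential: I(lambda) = 1/lambda^2.
lambda = 44, lambda^2 = 1936.
I = 1/1936 = 0.000517

0.000517


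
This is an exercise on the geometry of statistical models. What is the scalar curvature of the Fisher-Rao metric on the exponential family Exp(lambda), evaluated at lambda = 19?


This family has a single free parameter, so its statistical manifold
is 1-dimensional. The Riemann curvature tensor of any 1-dimensional
Riemannian manifold vanishes identically, so R = 0.

0


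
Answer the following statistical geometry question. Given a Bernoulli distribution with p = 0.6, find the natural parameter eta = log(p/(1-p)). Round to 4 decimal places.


Natural parameter for Bernoulli: eta = log(p/(1-p)).
p = 0.6, 1-p = 0.4.
p/(1-p) = 1.5.
eta = log(1.5) = 0.4055

0.4055


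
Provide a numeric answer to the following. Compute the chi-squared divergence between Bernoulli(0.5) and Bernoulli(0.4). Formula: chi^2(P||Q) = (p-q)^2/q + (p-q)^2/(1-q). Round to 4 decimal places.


Chi-squared divergence between Bernoulli distributions:
chi^2 = (p-q)^2/q + (p-q)^2/(1-q).
p = 0.5, q = 0.4, p-q = 0.1.
(p-q)^2 = 0.01.
term1 = 0.01/0.4 = 0.025.
term2 = 0.01/0.6 = 0.016667.
chi^2 = 0.025 + 0.016667 = 0.0417

0.0417


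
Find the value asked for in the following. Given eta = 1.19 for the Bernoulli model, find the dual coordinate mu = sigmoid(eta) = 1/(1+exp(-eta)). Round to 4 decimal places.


Dual coordinate (expectation parameter) for Bernoulli:
mu = 1/(1+exp(-eta)).
eta = 1.19.
exp(-eta) = exp(-1.19) = 0.304221.
mu = 1/(1+0.304221) = 0.7667

0.7667


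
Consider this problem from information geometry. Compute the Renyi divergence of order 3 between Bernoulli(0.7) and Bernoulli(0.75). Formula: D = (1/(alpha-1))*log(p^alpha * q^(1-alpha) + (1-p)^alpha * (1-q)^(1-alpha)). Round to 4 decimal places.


Renyi divergence of order alpha between Bernoulli distributions:
D = (1/(alpha-1))*log(p^alpha * q^(1-alpha) + (1-p)^alpha * (1-q)^(1-alpha)).
alpha = 3, p = 0.7, q = 0.75.
p^alpha * q^(1-alpha) = 0.7^3 * 0.75^-2 = 0.609778.
(1-p)^alpha * (1-q)^(1-alpha) = 0.3^3 * 0.25^-2 = 0.432.
sum = 0.609778 + 0.432 = 1.041778.
D = (1/2)*log(1.041778) = 0.0205

0.0205


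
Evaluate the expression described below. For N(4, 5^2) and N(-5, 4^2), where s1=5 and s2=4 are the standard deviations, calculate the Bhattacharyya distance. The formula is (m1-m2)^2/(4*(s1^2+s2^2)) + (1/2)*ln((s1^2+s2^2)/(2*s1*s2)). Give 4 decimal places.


Bhattacharyya distance between two Gaussians:
DB = (m1-m2)^2/(4*(s1^2+s2^2)) + (1/2)*ln((s1^2+s2^2)/(2*s1*s2)).
(m1-m2)^2 = (9)^2 = 81.
s1^2+s2^2 = 25 + 16 = 41.
term1 = 81/164 = 0.493902.
term2 = 0.5*ln(41/40.0) = 0.012346.
DB = 0.493902 + 0.012346 = 0.5062

0.5062


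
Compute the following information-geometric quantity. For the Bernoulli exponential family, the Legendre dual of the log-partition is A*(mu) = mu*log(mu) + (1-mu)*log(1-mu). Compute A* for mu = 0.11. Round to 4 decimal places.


Legendre transform for Bernoulli:
A*(mu) = mu*log(mu) + (1-mu)*log(1-mu).
mu = 0.11, 1-mu = 0.89.
mu*log(mu) = 0.11*log(0.11) = -0.2428.
(1-mu)*log(1-mu) = 0.89*log(0.89) = -0.103715.
A* = -0.2428 + -0.103715 = -0.3465

-0.3465


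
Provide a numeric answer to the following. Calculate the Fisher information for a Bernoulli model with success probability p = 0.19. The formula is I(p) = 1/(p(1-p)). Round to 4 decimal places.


For Bernoulli(p), Fisher information is I(p) = 1/(p*(1-p)).
p = 0.19, 1-p = 0.81.
p*(1-p) = 0.1539.
I(p) = 1/0.1539 = 6.4977

6.4977


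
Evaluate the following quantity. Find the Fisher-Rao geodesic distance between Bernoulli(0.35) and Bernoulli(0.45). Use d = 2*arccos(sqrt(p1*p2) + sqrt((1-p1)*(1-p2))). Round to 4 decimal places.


Geodesic distance on Bernoulli manifold:
d(p1,p2) = 2*arccos(sqrt(p1*p2) + sqrt((1-p1)*(1-p2))).
sqrt(p1*p2) = sqrt(0.35*0.45) = 0.396863.
sqrt((1-p1)*(1-p2)) = sqrt(0.65*0.55) = 0.597913.
arg = 0.396863 + 0.597913 = 0.994776.
d = 2*arccos(0.994776) = 0.2045

0.2045


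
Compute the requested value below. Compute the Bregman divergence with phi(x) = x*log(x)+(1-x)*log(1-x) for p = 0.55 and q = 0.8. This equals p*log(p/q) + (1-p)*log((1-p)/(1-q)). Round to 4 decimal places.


Bregman divergence with negative entropy generator:
D = p*log(p/q) + (1-p)*log((1-p)/(1-q)).
p = 0.55, q = 0.8.
p*log(p/q) = 0.55*log(0.55/0.8) = -0.206081.
(1-p)*log((1-p)/(1-q)) = 0.45*log(0.45/0.2) = 0.364919.
D = -0.206081 + 0.364919 = 0.1588

0.1588


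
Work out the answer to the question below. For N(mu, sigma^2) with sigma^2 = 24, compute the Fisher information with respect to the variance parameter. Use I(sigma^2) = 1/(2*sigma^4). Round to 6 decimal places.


Fisher information for variance: I(sigma^2) = 1/(2*sigma^4).
sigma^2 = 24, so sigma^4 = 576.
I = 1/(2*576) = 1/1152 = 0.000868

0.000868


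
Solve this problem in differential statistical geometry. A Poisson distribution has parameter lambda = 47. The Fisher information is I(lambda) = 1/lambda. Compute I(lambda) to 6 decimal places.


Fisher information for Poisson: I(lambda) = 1/lambda.
lambda = 47.
I(lambda) = 1/47 = 0.021277

0.021277


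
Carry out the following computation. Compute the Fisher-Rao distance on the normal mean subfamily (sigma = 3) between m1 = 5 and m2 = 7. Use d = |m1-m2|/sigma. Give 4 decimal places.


On the fixed-variance normal subfamily, geodesic distance = |m1-m2|/sigma.
|5 - 7| = 2.
sigma = 3.
d = 2/3 = 0.6667

0.6667


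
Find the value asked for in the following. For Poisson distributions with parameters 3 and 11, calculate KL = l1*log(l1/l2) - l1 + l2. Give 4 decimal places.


KL divergence for Poisson:
KL = l1*log(l1/l2) - l1 + l2.
l1 = 3, l2 = 11.
log(3/11) = -1.299283.
l1*log(l1/l2) = 3 * -1.299283 = -3.897849.
KL = -3.897849 - 3 + 11 = 4.1022

4.1022


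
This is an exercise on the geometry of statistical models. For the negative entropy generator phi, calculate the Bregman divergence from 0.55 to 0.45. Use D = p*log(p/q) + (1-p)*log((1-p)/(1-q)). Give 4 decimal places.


Bregman divergence with negative entropy generator:
D = p*log(p/q) + (1-p)*log((1-p)/(1-q)).
p = 0.55, q = 0.45.
p*log(p/q) = 0.55*log(0.55/0.45) = 0.110369.
(1-p)*log((1-p)/(1-q)) = 0.45*log(0.45/0.55) = -0.090302.
D = 0.110369 + -0.090302 = 0.0201

0.0201


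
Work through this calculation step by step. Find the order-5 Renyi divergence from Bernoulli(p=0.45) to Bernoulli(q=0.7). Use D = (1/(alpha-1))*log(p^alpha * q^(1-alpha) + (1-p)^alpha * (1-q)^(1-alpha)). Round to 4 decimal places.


Renyi divergence of order alpha between Bernoulli distributions:
D = (1/(alpha-1))*log(p^alpha * q^(1-alpha) + (1-p)^alpha * (1-q)^(1-alpha)).
alpha = 5, p = 0.45, q = 0.7.
p^alpha * q^(1-alpha) = 0.45^5 * 0.7^-4 = 0.076855.
(1-p)^alpha * (1-q)^(1-alpha) = 0.55^5 * 0.3^-4 = 6.213387.
sum = 0.076855 + 6.213387 = 6.290242.
D = (1/4)*log(6.290242) = 0.4597

0.4597


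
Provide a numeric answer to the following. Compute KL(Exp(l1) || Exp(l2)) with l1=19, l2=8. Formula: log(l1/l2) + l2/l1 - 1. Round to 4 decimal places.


KL divergence for exponential family:
KL = log(l1/l2) + l2/l1 - 1.
log(19/8) = 0.864997.
8/19 = 0.421053.
KL = 0.864997 + 0.421053 - 1 = 0.2861

0.2861


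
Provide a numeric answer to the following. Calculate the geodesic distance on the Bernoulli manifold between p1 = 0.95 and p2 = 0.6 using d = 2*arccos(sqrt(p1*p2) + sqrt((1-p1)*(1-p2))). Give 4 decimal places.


Geodesic distance on Bernoulli manifold:
d(p1,p2) = 2*arccos(sqrt(p1*p2) + sqrt((1-p1)*(1-p2))).
sqrt(p1*p2) = sqrt(0.95*0.6) = 0.754983.
sqrt((1-p1)*(1-p2)) = sqrt(0.05*0.4) = 0.141421.
arg = 0.754983 + 0.141421 = 0.896405.
d = 2*arccos(0.896405) = 0.9184

0.9184


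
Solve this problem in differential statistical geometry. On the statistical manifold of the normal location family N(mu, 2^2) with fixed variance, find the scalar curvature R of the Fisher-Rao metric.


This family has a single free parameter, so its statistical manifold
is 1-dimensional. The Riemann curvature tensor of any 1-dimensional
Riemannian manifold vanishes identically, so R = 0.

0


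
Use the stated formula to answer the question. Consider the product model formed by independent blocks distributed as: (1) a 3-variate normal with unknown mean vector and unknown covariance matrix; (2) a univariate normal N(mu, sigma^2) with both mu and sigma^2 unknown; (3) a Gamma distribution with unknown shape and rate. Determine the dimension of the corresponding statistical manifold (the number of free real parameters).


The dimension of a statistical manifold equals the number of free
(independent) real parameters of the model. For a product of independent
blocks the parameter counts add.
- 3-variate normal: 3 (mean) + 3*4/2 = 6 (symmetric covariance) = 9.
- normal (mu, sigma^2): 2.
- Gamma (shape, rate): 2.
Total = 9 + 2 + 2 = 13.
Dimension = 13

13


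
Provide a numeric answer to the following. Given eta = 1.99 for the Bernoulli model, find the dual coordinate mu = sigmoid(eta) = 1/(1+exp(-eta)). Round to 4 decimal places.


Dual coordinate (expectation parameter) for Bernoulli:
mu = 1/(1+exp(-eta)).
eta = 1.99.
exp(-eta) = exp(-1.99) = 0.136695.
mu = 1/(1+0.136695) = 0.8797

0.8797


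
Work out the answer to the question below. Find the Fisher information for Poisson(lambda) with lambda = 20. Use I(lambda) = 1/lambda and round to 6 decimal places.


Fisher information for Poisson: I(lambda) = 1/lambda.
lambda = 20.
I(lambda) = 1/20 = 0.050000

0.050000


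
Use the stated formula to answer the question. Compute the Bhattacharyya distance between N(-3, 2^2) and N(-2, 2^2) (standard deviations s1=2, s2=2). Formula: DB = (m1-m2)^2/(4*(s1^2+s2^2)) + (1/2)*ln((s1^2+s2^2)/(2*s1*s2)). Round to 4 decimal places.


Bhattacharyya distance between two Gaussians:
DB = (m1-m2)^2/(4*(s1^2+s2^2)) + (1/2)*ln((s1^2+s2^2)/(2*s1*s2)).
(m1-m2)^2 = (-1)^2 = 1.
s1^2+s2^2 = 4 + 4 = 8.
term1 = 1/32 = 0.03125.
term2 = 0.5*ln(8/8.0) = 0.0.
DB = 0.03125 + 0.0 = 0.0313

0.0313


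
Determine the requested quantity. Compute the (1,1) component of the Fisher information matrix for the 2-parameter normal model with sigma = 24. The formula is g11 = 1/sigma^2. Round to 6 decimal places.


For the 2-parameter normal family, the Fisher metric has:
  g11 = 1/sigma^2, g22 = 2/sigma^2.
sigma = 24, sigma^2 = 576.
g11 = 0.001736

0.001736


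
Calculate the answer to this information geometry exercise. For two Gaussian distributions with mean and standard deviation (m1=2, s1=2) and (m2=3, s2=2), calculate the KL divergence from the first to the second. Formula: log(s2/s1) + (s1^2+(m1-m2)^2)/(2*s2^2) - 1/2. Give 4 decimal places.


KL divergence between normal distributions:
KL = log(s2/s1) + (s1^2 + (m1-m2)^2)/(2*s2^2) - 1/2.
log(2/2) = 0.0.
(2^2 + (2-3)^2)/(2*2^2) = (4 + 1)/8 = 0.625.
KL = 0.0 + 0.625 - 0.5 = 0.1250

0.1250


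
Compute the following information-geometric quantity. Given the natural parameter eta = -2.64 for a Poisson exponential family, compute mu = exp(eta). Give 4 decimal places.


Expectation parameter for Poisson exponential family:
mu = exp(eta).
eta = -2.64.
mu = exp(-2.64) = 0.0714

0.0714


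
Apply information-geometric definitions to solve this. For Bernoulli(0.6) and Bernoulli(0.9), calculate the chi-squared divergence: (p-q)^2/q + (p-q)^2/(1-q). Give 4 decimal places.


Chi-squared divergence between Bernoulli distributions:
chi^2 = (p-q)^2/q + (p-q)^2/(1-q).
p = 0.6, q = 0.9, p-q = -0.3.
(p-q)^2 = 0.09.
term1 = 0.09/0.9 = 0.1.
term2 = 0.09/0.1 = 0.9.
chi^2 = 0.1 + 0.9 = 1.0000

1.0000


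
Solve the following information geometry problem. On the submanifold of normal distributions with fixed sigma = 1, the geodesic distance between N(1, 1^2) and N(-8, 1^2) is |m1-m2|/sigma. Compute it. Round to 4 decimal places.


On the fixed-variance normal subfamily, geodesic distance = |m1-m2|/sigma.
|1 - -8| = 9.
sigma = 1.
d = 9/1 = 9.0000

9.0000


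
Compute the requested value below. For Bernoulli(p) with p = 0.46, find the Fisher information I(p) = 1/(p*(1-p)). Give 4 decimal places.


For Bernoulli(p), Fisher information is I(p) = 1/(p*(1-p)).
p = 0.46, 1-p = 0.54.
p*(1-p) = 0.2484.
I(p) = 1/0.2484 = 4.0258

4.0258


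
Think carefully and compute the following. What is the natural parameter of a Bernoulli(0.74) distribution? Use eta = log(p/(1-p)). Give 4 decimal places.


Natural parameter for Bernoulli: eta = log(p/(1-p)).
p = 0.74, 1-p = 0.26.
p/(1-p) = 2.846154.
eta = log(2.846154) = 1.0460

1.0460


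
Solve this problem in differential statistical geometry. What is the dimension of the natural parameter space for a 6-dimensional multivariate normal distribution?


Exponential family dimension calculation:
For 6-dim MVN: mean has 6 params, covariance has 6*7/2 = 21 unique entries.
Total dim = 6 + 21 = 27.

27


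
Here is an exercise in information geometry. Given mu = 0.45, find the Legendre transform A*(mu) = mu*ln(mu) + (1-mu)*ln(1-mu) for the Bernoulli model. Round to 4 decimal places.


Legendre transform for Bernoulli:
A*(mu) = mu*log(mu) + (1-mu)*log(1-mu).
mu = 0.45, 1-mu = 0.55.
mu*log(mu) = 0.45*log(0.45) = -0.359328.
(1-mu)*log(1-mu) = 0.55*log(0.55) = -0.32881.
A* = -0.359328 + -0.32881 = -0.6881

-0.6881


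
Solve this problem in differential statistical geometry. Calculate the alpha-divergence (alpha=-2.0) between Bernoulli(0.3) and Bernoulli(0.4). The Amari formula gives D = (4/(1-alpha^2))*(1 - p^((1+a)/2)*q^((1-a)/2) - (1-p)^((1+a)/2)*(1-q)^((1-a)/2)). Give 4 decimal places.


Amari alpha-divergence:
D = (4/(1-alpha^2))*(1 - p^((1+a)/2)*q^((1-a)/2) - (1-p)^((1+a)/2)*(1-q)^((1-a)/2)).
alpha = -2.0, p = 0.3, q = 0.4.
e1 = (1+alpha)/2 = -0.5, e2 = (1-alpha)/2 = 1.5.
t1 = p^e1 * q^e2 = 0.3^-0.5 * 0.4^1.5 = 0.46188.
t2 = (1-p)^e1 * (1-q)^e2 = 0.7^-0.5 * 0.6^1.5 = 0.555492.
4/(1-alpha^2) = -1.333333.
D = -1.333333*(1 - 0.46188 - 0.555492) = 0.0232

0.0232


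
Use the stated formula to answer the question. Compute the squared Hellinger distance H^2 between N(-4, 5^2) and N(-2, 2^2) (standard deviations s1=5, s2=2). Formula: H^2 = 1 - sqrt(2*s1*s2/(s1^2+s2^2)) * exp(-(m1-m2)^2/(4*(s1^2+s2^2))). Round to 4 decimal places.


Squared Hellinger distance for Gaussians:
H^2 = 1 - sqrt(2*s1*s2/(s1^2+s2^2)) * exp(-(m1-m2)^2/(4*(s1^2+s2^2))).
s1^2 = 25, s2^2 = 4, s1^2+s2^2 = 29.
sqrt(2*5*2/(29)) = 0.830455.
(m1-m2)^2 = (-2)^2 = 4.
exp(-4/(4*29)) = exp(-0.034483) = 0.966105.
H^2 = 1 - 0.830455*0.966105 = 0.1977

0.1977


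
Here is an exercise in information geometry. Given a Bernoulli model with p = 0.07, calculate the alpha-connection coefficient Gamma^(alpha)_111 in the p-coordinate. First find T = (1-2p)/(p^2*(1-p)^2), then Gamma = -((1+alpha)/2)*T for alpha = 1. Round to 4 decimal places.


Skewness (Amari-Chentsov) tensor: T = (1-2p)/(p^2*(1-p)^2).
p = 0.07, 1-2p = 0.86, p^2 = 0.0049, (1-p)^2 = 0.8649.
T = 0.86/(0.0049 * 0.8649) = 202.92543.
In the p-coordinate, Gamma^(alpha) = Gamma^(0) - (alpha/2)*T with Gamma^(0) = (1/2)*g'(p) = -T/2,
so Gamma^(alpha) = -((1+alpha)/2)*T.
alpha = 1, -(1+alpha)/2 = -1.0.
Gamma = -1.0 * 202.92543 = -202.9254

-202.9254


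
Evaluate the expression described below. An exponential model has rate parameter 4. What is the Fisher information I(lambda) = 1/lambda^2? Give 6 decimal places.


Fisher information for exponential: I(lambda) = 1/lambda^2.
lambda = 4, lambda^2 = 16.
I = 1/16 = 0.062500

0.062500


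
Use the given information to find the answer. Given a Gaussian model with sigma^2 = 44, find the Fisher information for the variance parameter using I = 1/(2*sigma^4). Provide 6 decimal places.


Fisher information for variance: I(sigma^2) = 1/(2*sigma^4).
sigma^2 = 44, so sigma^4 = 1936.
I = 1/(2*1936) = 1/3872 = 0.000258

0.000258


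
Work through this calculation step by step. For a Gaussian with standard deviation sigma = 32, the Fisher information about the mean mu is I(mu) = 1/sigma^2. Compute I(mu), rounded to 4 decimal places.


The Fisher information for the mean of a normal distribution is I(mu) = 1/sigma^2.
sigma = 32, so sigma^2 = 1024.
I(mu) = 1/1024 = 0.0010

0.0010


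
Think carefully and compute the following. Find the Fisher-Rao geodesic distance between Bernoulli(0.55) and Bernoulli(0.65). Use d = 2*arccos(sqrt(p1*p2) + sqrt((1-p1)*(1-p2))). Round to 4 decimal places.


Geodesic distance on Bernoulli manifold:
d(p1,p2) = 2*arccos(sqrt(p1*p2) + sqrt((1-p1)*(1-p2))).
sqrt(p1*p2) = sqrt(0.55*0.65) = 0.597913.
sqrt((1-p1)*(1-p2)) = sqrt(0.45*0.35) = 0.396863.
arg = 0.597913 + 0.396863 = 0.994776.
d = 2*arccos(0.994776) = 0.2045

0.2045


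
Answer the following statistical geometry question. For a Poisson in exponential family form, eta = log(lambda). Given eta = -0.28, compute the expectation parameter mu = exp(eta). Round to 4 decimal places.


Expectation parameter for Poisson exponential family:
mu = exp(eta).
eta = -0.28.
mu = exp(-0.28) = 0.7558

0.7558


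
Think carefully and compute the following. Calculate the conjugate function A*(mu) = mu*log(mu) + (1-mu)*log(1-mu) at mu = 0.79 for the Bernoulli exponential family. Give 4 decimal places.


Legendre transform for Bernoulli:
A*(mu) = mu*log(mu) + (1-mu)*log(1-mu).
mu = 0.79, 1-mu = 0.21.
mu*log(mu) = 0.79*log(0.79) = -0.186221.
(1-mu)*log(1-mu) = 0.21*log(0.21) = -0.327736.
A* = -0.186221 + -0.327736 = -0.5140

-0.5140


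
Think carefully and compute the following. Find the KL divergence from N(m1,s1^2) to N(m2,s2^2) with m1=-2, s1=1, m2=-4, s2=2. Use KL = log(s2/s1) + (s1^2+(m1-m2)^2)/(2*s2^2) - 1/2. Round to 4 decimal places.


KL divergence between normal distributions:
KL = log(s2/s1) + (s1^2 + (m1-m2)^2)/(2*s2^2) - 1/2.
log(2/1) = 0.693147.
(1^2 + (-2--4)^2)/(2*2^2) = (1 + 4)/8 = 0.625.
KL = 0.693147 + 0.625 - 0.5 = 0.8181

0.8181


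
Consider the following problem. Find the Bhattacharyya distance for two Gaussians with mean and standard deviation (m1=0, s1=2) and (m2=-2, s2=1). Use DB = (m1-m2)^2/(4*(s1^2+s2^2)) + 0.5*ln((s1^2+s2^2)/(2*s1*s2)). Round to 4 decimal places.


Bhattacharyya distance between two Gaussians:
DB = (m1-m2)^2/(4*(s1^2+s2^2)) + (1/2)*ln((s1^2+s2^2)/(2*s1*s2)).
(m1-m2)^2 = (2)^2 = 4.
s1^2+s2^2 = 4 + 1 = 5.
term1 = 4/20 = 0.2.
term2 = 0.5*ln(5/4.0) = 0.111572.
DB = 0.2 + 0.111572 = 0.3116

0.3116


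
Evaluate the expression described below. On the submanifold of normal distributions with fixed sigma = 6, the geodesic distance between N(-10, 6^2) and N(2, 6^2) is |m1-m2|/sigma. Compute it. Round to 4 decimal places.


On the fixed-variance normal subfamily, geodesic distance = |m1-m2|/sigma.
|-10 - 2| = 12.
sigma = 6.
d = 12/6 = 2.0000

2.0000


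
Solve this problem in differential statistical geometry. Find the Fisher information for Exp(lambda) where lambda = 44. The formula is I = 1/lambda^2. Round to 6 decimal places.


Fisher information for exponential: I(lambda) = 1/lambda^2.
lambda = 44, lambda^2 = 1936.
I = 1/1936 = 0.000517

0.000517


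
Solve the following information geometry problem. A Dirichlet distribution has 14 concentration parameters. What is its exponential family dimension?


Exponential family dimension calculation:
Dirichlet with 14 components has 14 natural parameters.

14


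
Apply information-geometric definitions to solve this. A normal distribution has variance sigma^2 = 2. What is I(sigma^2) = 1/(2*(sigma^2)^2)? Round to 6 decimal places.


Fisher information for variance: I(sigma^2) = 1/(2*sigma^4).
sigma^2 = 2, so sigma^4 = 4.
I = 1/(2*4) = 1/8 = 0.125000

0.125000


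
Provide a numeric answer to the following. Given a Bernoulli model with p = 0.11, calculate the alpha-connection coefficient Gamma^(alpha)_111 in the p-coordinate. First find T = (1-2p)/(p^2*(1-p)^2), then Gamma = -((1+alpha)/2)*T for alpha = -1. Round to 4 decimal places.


Skewness (Amari-Chentsov) tensor: T = (1-2p)/(p^2*(1-p)^2).
p = 0.11, 1-2p = 0.78, p^2 = 0.0121, (1-p)^2 = 0.7921.
T = 0.78/(0.0121 * 0.7921) = 81.382161.
In the p-coordinate, Gamma^(alpha) = Gamma^(0) - (alpha/2)*T with Gamma^(0) = (1/2)*g'(p) = -T/2,
so Gamma^(alpha) = -((1+alpha)/2)*T.
alpha = -1, -(1+alpha)/2 = 0.0.
Gamma = 0.0 * 81.382161 = 0.0000

0.0000


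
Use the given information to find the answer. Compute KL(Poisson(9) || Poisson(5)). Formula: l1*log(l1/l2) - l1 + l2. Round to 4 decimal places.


KL divergence for Poisson:
KL = l1*log(l1/l2) - l1 + l2.
l1 = 9, l2 = 5.
log(9/5) = 0.587787.
l1*log(l1/l2) = 9 * 0.587787 = 5.29008.
KL = 5.29008 - 9 + 5 = 1.2901

1.2901


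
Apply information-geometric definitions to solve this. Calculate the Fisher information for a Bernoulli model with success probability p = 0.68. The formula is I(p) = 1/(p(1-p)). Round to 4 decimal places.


For Bernoulli(p), Fisher information is I(p) = 1/(p*(1-p)).
p = 0.68, 1-p = 0.32.
p*(1-p) = 0.2176.
I(p) = 1/0.2176 = 4.5956

4.5956


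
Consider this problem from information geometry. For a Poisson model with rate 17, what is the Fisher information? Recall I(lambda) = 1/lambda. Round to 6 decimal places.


Fisher information for Poisson: I(lambda) = 1/lambda.
lambda = 17.
I(lambda) = 1/17 = 0.058824

0.058824


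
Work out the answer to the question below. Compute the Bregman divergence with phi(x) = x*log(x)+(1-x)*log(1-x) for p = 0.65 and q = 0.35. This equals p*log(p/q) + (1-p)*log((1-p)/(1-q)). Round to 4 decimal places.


Bregman divergence with negative entropy generator:
D = p*log(p/q) + (1-p)*log((1-p)/(1-q)).
p = 0.65, q = 0.35.
p*log(p/q) = 0.65*log(0.65/0.35) = 0.402375.
(1-p)*log((1-p)/(1-q)) = 0.35*log(0.35/0.65) = -0.216664.
D = 0.402375 + -0.216664 = 0.1857

0.1857


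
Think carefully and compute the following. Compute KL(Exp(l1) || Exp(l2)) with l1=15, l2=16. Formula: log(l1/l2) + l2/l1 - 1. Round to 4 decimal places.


KL divergence for exponential family:
KL = log(l1/l2) + l2/l1 - 1.
log(15/16) = -0.064539.
16/15 = 1.066667.
KL = -0.064539 + 1.066667 - 1 = 0.0021

0.0021


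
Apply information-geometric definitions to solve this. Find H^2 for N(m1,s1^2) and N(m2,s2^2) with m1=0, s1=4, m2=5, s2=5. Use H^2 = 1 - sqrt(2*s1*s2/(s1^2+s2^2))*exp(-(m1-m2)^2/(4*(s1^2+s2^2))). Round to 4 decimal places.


Squared Hellinger distance for Gaussians:
H^2 = 1 - sqrt(2*s1*s2/(s1^2+s2^2)) * exp(-(m1-m2)^2/(4*(s1^2+s2^2))).
s1^2 = 16, s2^2 = 25, s1^2+s2^2 = 41.
sqrt(2*4*5/(41)) = 0.98773.
(m1-m2)^2 = (-5)^2 = 25.
exp(-25/(4*41)) = exp(-0.152439) = 0.858611.
H^2 = 1 - 0.98773*0.858611 = 0.1519

0.1519


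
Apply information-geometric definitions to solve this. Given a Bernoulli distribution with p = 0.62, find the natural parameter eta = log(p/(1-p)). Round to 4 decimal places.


Natural parameter for Bernoulli: eta = log(p/(1-p)).
p = 0.62, 1-p = 0.38.
p/(1-p) = 1.631579.
eta = log(1.631579) = 0.4895

0.4895


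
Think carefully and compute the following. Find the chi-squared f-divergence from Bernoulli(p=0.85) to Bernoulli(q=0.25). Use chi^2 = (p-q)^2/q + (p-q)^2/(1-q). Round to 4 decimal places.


Chi-squared divergence between Bernoulli distributions:
chi^2 = (p-q)^2/q + (p-q)^2/(1-q).
p = 0.85, q = 0.25, p-q = 0.6.
(p-q)^2 = 0.36.
term1 = 0.36/0.25 = 1.44.
term2 = 0.36/0.75 = 0.48.
chi^2 = 1.44 + 0.48 = 1.9200

1.9200


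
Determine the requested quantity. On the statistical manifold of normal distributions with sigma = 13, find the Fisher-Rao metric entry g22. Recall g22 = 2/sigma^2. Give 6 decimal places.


For the 2-parameter normal family, the Fisher metric has:
  g11 = 1/sigma^2, g22 = 2/sigma^2.
sigma = 13, sigma^2 = 169.
g22 = 0.011834

0.011834


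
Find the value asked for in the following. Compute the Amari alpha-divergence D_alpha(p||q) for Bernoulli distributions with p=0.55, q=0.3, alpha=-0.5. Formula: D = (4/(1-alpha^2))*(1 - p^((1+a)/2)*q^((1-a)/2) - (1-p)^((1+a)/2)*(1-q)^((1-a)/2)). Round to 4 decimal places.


Amari alpha-divergence:
D = (4/(1-alpha^2))*(1 - p^((1+a)/2)*q^((1-a)/2) - (1-p)^((1+a)/2)*(1-q)^((1-a)/2)).
alpha = -0.5, p = 0.55, q = 0.3.
e1 = (1+alpha)/2 = 0.25, e2 = (1-alpha)/2 = 0.75.
t1 = p^e1 * q^e2 = 0.55^0.25 * 0.3^0.75 = 0.349085.
t2 = (1-p)^e1 * (1-q)^e2 = 0.45^0.25 * 0.7^0.75 = 0.626797.
4/(1-alpha^2) = 5.333333.
D = 5.333333*(1 - 0.349085 - 0.626797) = 0.1286

0.1286
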